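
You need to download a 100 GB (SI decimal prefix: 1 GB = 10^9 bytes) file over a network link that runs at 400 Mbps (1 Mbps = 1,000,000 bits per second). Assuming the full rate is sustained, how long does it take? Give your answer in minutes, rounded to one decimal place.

100 GB = 100,000,000,000 bytes = 800,000,000,000 bits
400 Mbps = 400,000,000 bits/s
time = 800,000,000,000 / 400,000,000 = 2,000.00 s
2,000.00 s / 60 = 33.3 minutes

33.3 minutes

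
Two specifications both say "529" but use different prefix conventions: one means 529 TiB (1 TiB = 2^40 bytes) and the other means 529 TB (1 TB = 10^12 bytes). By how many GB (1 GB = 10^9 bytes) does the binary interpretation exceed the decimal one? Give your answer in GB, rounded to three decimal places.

529 TiB = 529 × 1,099,511,627,776 = 581,641,651,093,504 bytes
529 TB = 529 × 1,000,000,000,000 = 529,000,000,000,000 bytes
difference = 52,641,651,093,504 bytes
52,641,651,093,504 / 1,000,000,000 = 52,641.651 GB

52,641.651 GB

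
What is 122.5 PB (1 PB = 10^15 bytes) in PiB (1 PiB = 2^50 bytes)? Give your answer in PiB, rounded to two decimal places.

108.80 PiB

122.5 PB = 122.5 × 10^15 bytes = 122,500,000,000,000,000 bytes
1 PiB = 2^50 bytes = 1,125,899,906,842,624 bytes
122,500,000,000,000,000 / 1,125,899,906,842,624 = 108.80 PiB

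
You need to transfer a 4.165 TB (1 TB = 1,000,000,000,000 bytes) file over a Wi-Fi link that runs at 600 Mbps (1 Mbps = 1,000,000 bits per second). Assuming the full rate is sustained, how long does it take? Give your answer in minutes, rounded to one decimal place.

4.165 TB = 4,165,000,000,000 bytes = 33,320,000,000,000 bits
600 Mbps = 600,000,000 bits/s
time = 33,320,000,000,000 / 600,000,000 = 55,533.33 s
55,533.33 s / 60 = 925.6 minutes

925.6 minutes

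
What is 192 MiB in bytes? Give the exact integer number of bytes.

192 × 1,048,576 = 201,326,592 bytes  (1 MiB = 2^20 bytes)

201,326,592 bytes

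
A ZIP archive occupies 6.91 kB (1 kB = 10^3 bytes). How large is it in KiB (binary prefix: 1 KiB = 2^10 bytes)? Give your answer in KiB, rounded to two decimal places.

6.91 kB × 1,000 bytes/kB = 6,910 bytes
1 KiB = 1,024 bytes
6,910 / 1,024 = 6.75 KiB

6.75 KiB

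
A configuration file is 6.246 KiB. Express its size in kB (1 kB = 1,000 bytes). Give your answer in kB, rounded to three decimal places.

6.246 KiB = 6.246 × 2^10 bytes = 6,395.904 bytes
1 kB = 10^3 bytes = 1,000 bytes
6,395.904 / 1,000 = 6.396 kB

6.396 kB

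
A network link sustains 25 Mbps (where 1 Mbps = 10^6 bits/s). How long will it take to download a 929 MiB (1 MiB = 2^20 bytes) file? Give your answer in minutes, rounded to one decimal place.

929 MiB = 974,127,104 bytes = 7,793,016,832 bits
25 Mbps = 25,000,000 bits/s
time = 7,793,016,832 / 25,000,000 = 311.72 s
311.72 s / 60 = 5.2 minutes

5.2 minutes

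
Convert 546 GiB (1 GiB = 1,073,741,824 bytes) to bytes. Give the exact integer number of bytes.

586,263,035,904 bytes

546 × 1,073,741,824 = 586,263,035,904 bytes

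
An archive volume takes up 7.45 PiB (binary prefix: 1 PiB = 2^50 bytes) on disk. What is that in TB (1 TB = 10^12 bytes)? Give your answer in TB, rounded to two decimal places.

8,387.95 TB

7.45 PiB = 7.45 × 2^50 bytes = 8,387,954,305,977,548.8 bytes
1 TB = 1,000,000,000,000 bytes
8,387,954,305,977,548.8 / 1,000,000,000,000 = 8,387.95 TB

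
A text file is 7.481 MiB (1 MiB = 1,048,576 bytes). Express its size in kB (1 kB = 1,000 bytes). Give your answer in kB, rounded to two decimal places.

7,844.40 kB

7.481 MiB = 7.481 × 2^20 bytes = 7,844,397.056 bytes
1 kB = 1,000 bytes
7,844,397.056 / 1,000 = 7,844.40 kB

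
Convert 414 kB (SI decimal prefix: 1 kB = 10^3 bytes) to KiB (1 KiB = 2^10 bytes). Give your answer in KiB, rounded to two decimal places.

414 kB × 1,000 bytes/kB = 414,000 bytes
1 KiB = 1,024 bytes
414,000 / 1,024 = 404.30 KiB

404.30 KiB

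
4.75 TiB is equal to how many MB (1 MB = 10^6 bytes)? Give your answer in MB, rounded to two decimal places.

4.75 TiB = 4.75 × 2^40 bytes = 5,222,680,231,936 bytes
1 MB = 1,000,000 bytes
5,222,680,231,936 / 1,000,000 = 5,222,680.23 MB

5,222,680.23 MB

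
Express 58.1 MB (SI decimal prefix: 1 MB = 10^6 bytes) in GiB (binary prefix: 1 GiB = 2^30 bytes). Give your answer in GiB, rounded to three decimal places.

0.054 GiB

58.1 MB = 58.1 × 10^6 bytes = 58,100,000 bytes
1 GiB = 1,073,741,824 bytes
58,100,000 / 1,073,741,824 = 0.054 GiB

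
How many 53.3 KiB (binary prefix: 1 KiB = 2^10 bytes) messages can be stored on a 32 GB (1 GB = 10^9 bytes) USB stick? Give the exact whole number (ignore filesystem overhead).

586,303

Capacity: 32 GB = 32,000,000,000 bytes
Per item: 53.3 KiB = 54,579.2 bytes
⌊32,000,000,000 / 54,579.2⌋ = 586,303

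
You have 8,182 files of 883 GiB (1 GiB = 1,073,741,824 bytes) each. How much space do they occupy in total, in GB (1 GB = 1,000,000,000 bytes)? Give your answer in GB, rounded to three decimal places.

Total = 8,182 × 883 GiB = 7,224,706 GiB
= 7,224,706 × 1,073,741,824 bytes = 7,757,468,998,303,744 bytes
1 GB = 1,000,000,000 bytes
7,757,468,998,303,744 / 1,000,000,000 = 7,757,468.998 GB

7,757,468.998 GB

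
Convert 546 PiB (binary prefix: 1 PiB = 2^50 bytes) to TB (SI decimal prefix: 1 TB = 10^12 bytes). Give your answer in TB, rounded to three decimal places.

546 PiB × 1,125,899,906,842,624 bytes/PiB = 614,741,349,136,072,704 bytes
1 TB = 10^12 bytes = 1,000,000,000,000 bytes
614,741,349,136,072,704 / 1,000,000,000,000 = 614,741.349 TB

614,741.349 TB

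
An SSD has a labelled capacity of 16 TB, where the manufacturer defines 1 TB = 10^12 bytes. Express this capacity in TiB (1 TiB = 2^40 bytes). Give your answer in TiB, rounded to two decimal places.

14.55 TiB

16 TB = 16 × 10^12 bytes = 16,000,000,000,000 bytes
1 TiB = 2^40 bytes = 1,099,511,627,776 bytes
16,000,000,000,000 / 1,099,511,627,776 = 14.55 TiB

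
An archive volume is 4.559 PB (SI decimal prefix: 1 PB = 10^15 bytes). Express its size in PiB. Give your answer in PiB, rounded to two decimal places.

4.559 PB = 4.559 × 10^15 bytes = 4,559,000,000,000,000 bytes
1 PiB = 2^50 bytes = 1,125,899,906,842,624 bytes
4,559,000,000,000,000 / 1,125,899,906,842,624 = 4.05 PiB

4.05 PiB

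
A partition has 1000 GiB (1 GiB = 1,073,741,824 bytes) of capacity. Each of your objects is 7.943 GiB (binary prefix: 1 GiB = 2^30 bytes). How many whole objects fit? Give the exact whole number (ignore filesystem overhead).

Capacity: 1000 GiB = 1,073,741,824,000 bytes
Per item: 7.943 GiB = 8,528,731,308.032 bytes
⌊1,073,741,824,000 / 8,528,731,308.032⌋ = 125

125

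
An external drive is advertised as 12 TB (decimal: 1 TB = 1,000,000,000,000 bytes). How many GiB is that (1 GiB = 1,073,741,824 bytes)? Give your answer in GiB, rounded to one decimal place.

12 TB = 12 × 10^12 bytes = 12,000,000,000,000 bytes
1 GiB = 2^30 bytes = 1,073,741,824 bytes
12,000,000,000,000 / 1,073,741,824 = 11,175.9 GiB

11,175.9 GiB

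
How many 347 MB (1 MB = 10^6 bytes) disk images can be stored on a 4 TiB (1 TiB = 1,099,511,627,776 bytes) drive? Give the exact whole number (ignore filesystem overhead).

Capacity: 4 TiB = 4,398,046,511,104 bytes
Per item: 347 MB = 347,000,000 bytes
⌊4,398,046,511,104 / 347,000,000⌋ = 12,674

12,674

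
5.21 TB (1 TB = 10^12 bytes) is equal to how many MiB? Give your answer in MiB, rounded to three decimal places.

4,968,643.188 MiB

5.21 TB = 5.21 × 10^12 bytes = 5,210,000,000,000 bytes
1 MiB = 1,048,576 bytes
5,210,000,000,000 / 1,048,576 = 4,968,643.188 MiB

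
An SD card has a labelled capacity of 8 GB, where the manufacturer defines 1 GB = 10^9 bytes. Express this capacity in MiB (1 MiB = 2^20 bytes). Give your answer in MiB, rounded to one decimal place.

7,629.4 MiB

8 GB = 8 × 10^9 bytes = 8,000,000,000 bytes
1 MiB = 2^20 bytes = 1,048,576 bytes
8,000,000,000 / 1,048,576 = 7,629.4 MiB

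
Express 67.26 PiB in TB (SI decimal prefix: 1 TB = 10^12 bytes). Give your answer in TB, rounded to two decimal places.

67.26 PiB × 1,125,899,906,842,624 bytes/PiB = 75,728,027,734,234,890.24 bytes
1 TB = 10^12 bytes = 1,000,000,000,000 bytes
75,728,027,734,234,890.24 / 1,000,000,000,000 = 75,728.03 TB

75,728.03 TB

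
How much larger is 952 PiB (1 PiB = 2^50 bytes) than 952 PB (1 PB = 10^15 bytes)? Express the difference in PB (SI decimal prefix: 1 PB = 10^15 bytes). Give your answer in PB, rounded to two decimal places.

119.86 PB

952 PiB = 952 × 1,125,899,906,842,624 = 1,071,856,711,314,178,048 bytes
952 PB = 952 × 1,000,000,000,000,000 = 952,000,000,000,000,000 bytes
difference = 119,856,711,314,178,048 bytes
119,856,711,314,178,048 / 1,000,000,000,000,000 = 119.86 PB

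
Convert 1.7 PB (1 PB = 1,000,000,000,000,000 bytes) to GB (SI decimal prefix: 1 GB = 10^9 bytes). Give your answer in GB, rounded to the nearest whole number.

1,700,000 GB

1.7 PB × 1,000,000,000,000,000 bytes/PB = 1,700,000,000,000,000 bytes
1 GB = 1,000,000,000 bytes
1,700,000,000,000,000 / 1,000,000,000 = 1,700,000 GB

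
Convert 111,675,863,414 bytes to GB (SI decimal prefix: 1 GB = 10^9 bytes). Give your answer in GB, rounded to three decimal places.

111.676 GB

111,675,863,414 bytes given.
1 GB = 1,000,000,000 bytes
111,675,863,414 / 1,000,000,000 = 111.676 GB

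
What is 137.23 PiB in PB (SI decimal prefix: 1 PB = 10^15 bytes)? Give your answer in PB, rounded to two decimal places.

137.23 PiB × 1,125,899,906,842,624 bytes/PiB = 154,507,244,216,013,291.52 bytes
1 PB = 1,000,000,000,000,000 bytes
154,507,244,216,013,291.52 / 1,000,000,000,000,000 = 154.51 PB

154.51 PB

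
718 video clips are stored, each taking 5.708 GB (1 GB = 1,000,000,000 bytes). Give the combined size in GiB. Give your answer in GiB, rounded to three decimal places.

3,816.880 GiB

Total = 718 × 5.708 GB = 4098.344 GB
= 4098.344 × 1,000,000,000 bytes = 4,098,344,000,000 bytes
1 GiB = 1,073,741,824 bytes
4,098,344,000,000 / 1,073,741,824 = 3,816.880 GiB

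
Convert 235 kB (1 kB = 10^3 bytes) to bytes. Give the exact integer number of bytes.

235 × 1,000 = 235,000 bytes  (1 kB = 10^3 bytes)

235,000 bytes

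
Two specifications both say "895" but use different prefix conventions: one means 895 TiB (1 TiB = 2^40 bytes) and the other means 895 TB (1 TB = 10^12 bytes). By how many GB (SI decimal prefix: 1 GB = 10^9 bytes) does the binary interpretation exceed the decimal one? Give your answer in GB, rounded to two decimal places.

89,062.91 GB

895 TiB = 895 × 1,099,511,627,776 = 984,062,906,859,520 bytes
895 TB = 895 × 1,000,000,000,000 = 895,000,000,000,000 bytes
difference = 89,062,906,859,520 bytes
89,062,906,859,520 / 1,000,000,000 = 89,062.91 GB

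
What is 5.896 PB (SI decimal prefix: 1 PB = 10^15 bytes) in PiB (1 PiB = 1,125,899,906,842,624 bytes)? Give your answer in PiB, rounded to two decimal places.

5.896 PB = 5.896 × 10^15 bytes = 5,896,000,000,000,000 bytes
1 PiB = 1,125,899,906,842,624 bytes
5,896,000,000,000,000 / 1,125,899,906,842,624 = 5.24 PiB

5.24 PiB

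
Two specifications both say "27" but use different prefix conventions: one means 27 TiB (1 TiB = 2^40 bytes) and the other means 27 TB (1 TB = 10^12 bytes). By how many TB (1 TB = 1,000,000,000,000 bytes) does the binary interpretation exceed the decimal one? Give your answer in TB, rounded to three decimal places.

2.687 TB

27 TiB = 27 × 1,099,511,627,776 = 29,686,813,949,952 bytes
27 TB = 27 × 1,000,000,000,000 = 27,000,000,000,000 bytes
difference = 2,686,813,949,952 bytes
2,686,813,949,952 / 1,000,000,000,000 = 2.687 TB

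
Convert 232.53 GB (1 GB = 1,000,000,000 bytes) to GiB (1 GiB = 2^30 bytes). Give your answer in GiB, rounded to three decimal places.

232.53 GB = 232.53 × 10^9 bytes = 232,530,000,000 bytes
1 GiB = 2^30 bytes = 1,073,741,824 bytes
232,530,000,000 / 1,073,741,824 = 216.560 GiB

216.560 GiB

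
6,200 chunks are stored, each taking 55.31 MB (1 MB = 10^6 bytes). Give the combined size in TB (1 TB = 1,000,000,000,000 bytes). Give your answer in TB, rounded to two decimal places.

Total = 6,200 × 55.31 MB = 342,922 MB
= 342,922 × 1,000,000 bytes = 342,922,000,000 bytes
1 TB = 1,000,000,000,000 bytes
342,922,000,000 / 1,000,000,000,000 = 0.34 TB

0.34 TB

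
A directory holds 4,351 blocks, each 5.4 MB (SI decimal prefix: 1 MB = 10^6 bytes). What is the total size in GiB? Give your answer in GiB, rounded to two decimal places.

Total = 4,351 × 5.4 MB = 23495.4 MB
= 23495.4 × 1,000,000 bytes = 23,495,400,000 bytes
1 GiB = 1,073,741,824 bytes
23,495,400,000 / 1,073,741,824 = 21.88 GiB

21.88 GiB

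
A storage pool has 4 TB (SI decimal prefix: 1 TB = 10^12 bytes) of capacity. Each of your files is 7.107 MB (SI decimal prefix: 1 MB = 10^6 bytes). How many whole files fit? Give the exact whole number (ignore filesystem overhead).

Capacity: 4 TB = 4,000,000,000,000 bytes
Per item: 7.107 MB = 7,107,000 bytes
⌊4,000,000,000,000 / 7,107,000⌋ = 562,825

562,825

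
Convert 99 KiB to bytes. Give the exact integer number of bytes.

101,376 bytes

99 × 1,024 = 101,376 bytes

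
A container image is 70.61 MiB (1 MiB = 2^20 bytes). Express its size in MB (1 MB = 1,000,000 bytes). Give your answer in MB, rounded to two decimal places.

74.04 MB

70.61 MiB = 70.61 × 2^20 bytes = 74,039,951.36 bytes
1 MB = 1,000,000 bytes
74,039,951.36 / 1,000,000 = 74.04 MB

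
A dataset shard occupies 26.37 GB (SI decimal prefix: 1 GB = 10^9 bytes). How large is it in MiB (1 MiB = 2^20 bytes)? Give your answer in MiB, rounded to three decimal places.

26.37 GB = 26.37 × 10^9 bytes = 26,370,000,000 bytes
1 MiB = 2^20 bytes = 1,048,576 bytes
26,370,000,000 / 1,048,576 = 25,148.392 MiB

25,148.392 MiB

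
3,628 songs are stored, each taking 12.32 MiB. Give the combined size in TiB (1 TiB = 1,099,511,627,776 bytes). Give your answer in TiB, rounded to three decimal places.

0.043 TiB

Total = 3,628 × 12.32 MiB = 44696.96 MiB
= 44696.96 × 1,048,576 bytes = 46,868,159,528.96 bytes
1 TiB = 1,099,511,627,776 bytes
46,868,159,528.96 / 1,099,511,627,776 = 0.043 TiB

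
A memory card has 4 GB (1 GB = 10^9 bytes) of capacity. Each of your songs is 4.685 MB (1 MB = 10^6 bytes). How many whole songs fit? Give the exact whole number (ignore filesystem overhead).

Capacity: 4 GB = 4,000,000,000 bytes
Per item: 4.685 MB = 4,685,000 bytes
⌊4,000,000,000 / 4,685,000⌋ = 853

853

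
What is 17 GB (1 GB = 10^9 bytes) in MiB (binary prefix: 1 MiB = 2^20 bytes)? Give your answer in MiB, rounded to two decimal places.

16,212.46 MiB

17 GB = 17 × 10^9 bytes = 17,000,000,000 bytes
1 MiB = 2^20 bytes = 1,048,576 bytes
17,000,000,000 / 1,048,576 = 16,212.46 MiB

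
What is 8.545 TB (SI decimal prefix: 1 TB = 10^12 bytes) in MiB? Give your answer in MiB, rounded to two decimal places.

8,149,147.03 MiB

8.545 TB = 8.545 × 10^12 bytes = 8,545,000,000,000 bytes
1 MiB = 1,048,576 bytes
8,545,000,000,000 / 1,048,576 = 8,149,147.03 MiB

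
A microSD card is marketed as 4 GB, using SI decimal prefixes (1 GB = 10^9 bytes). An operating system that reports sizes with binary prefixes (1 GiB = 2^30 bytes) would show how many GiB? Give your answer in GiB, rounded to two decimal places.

3.73 GiB

4 GB × 1,000,000,000 bytes/GB = 4,000,000,000 bytes
1 GiB = 2^30 bytes = 1,073,741,824 bytes
4,000,000,000 / 1,073,741,824 = 3.73 GiB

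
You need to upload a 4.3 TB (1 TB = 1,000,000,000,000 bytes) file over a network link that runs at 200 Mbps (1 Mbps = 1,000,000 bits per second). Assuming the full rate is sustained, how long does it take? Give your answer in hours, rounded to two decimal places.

4.3 TB = 4,300,000,000,000 bytes = 34,400,000,000,000 bits
200 Mbps = 200,000,000 bits/s
time = 34,400,000,000,000 / 200,000,000 = 172,000.0000 s
172,000.0000 s / 3600 = 47.78 hours

47.78 hours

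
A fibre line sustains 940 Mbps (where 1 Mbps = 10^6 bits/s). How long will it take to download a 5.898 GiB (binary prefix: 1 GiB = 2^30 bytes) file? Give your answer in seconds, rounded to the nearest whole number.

5.898 GiB = 6,332,929,277.952 bytes = 50,663,434,223.616 bits
940 Mbps = 940,000,000 bits/s
time = 50,663,434,223.616 / 940,000,000 = 54 s

54 seconds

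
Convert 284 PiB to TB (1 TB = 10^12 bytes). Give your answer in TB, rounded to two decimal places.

284 PiB = 284 × 2^50 bytes = 319,755,573,543,305,216 bytes
1 TB = 10^12 bytes = 1,000,000,000,000 bytes
319,755,573,543,305,216 / 1,000,000,000,000 = 319,755.57 TB

319,755.57 TB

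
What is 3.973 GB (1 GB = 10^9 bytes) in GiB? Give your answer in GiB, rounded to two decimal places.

3.973 GB × 1,000,000,000 bytes/GB = 3,973,000,000 bytes
1 GiB = 1,073,741,824 bytes
3,973,000,000 / 1,073,741,824 = 3.70 GiB

3.70 GiB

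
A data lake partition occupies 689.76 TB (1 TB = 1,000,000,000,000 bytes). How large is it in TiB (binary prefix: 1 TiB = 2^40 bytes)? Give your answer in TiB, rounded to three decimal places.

627.333 TiB

689.76 TB × 1,000,000,000,000 bytes/TB = 689,760,000,000,000 bytes
1 TiB = 2^40 bytes = 1,099,511,627,776 bytes
689,760,000,000,000 / 1,099,511,627,776 = 627.333 TiB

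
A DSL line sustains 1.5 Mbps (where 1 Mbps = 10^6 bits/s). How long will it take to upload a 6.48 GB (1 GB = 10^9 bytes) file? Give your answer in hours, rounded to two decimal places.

6.48 GB = 6,480,000,000 bytes = 51,840,000,000 bits
1.5 Mbps = 1,500,000 bits/s
time = 51,840,000,000 / 1,500,000 = 34,560.0000 s
34,560.0000 s / 3600 = 9.60 hours

9.60 hours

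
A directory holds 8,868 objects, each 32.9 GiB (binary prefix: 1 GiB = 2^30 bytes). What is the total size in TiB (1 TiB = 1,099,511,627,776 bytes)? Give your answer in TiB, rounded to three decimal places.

Total = 8,868 × 32.9 GiB = 291757.2 GiB
= 291757.2 × 1,073,741,824 bytes = 313,271,908,093,132.8 bytes
1 TiB = 1,099,511,627,776 bytes
313,271,908,093,132.8 / 1,099,511,627,776 = 284.919 TiB

284.919 TiB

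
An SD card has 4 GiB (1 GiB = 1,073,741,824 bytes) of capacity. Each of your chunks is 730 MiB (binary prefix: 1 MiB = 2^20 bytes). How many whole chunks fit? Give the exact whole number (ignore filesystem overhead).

5

Capacity: 4 GiB = 4,294,967,296 bytes
Per item: 730 MiB = 765,460,480 bytes
⌊4,294,967,296 / 765,460,480⌋ = 5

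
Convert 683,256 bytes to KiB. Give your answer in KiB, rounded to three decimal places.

683,256 bytes given.
1 KiB = 2^10 bytes = 1,024 bytes
683,256 / 1,024 = 667.242 KiB

667.242 KiB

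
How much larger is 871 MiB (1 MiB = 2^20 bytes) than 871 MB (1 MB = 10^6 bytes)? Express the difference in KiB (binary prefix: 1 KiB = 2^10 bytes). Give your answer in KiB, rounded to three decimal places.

41,318.063 KiB

871 MiB = 871 × 1,048,576 = 913,309,696 bytes
871 MB = 871 × 1,000,000 = 871,000,000 bytes
difference = 42,309,696 bytes
42,309,696 / 1,024 = 41,318.063 KiB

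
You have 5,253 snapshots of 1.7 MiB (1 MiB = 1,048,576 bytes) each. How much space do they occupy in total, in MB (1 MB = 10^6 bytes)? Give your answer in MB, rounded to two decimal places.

9,363.89 MB

Total = 5,253 × 1.7 MiB = 8930.1 MiB
= 8930.1 × 1,048,576 bytes = 9,363,888,537.6 bytes
1 MB = 1,000,000 bytes
9,363,888,537.6 / 1,000,000 = 9,363.89 MB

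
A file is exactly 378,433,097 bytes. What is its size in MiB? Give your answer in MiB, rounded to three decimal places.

360.902 MiB

378,433,097 bytes given.
1 MiB = 2^20 bytes = 1,048,576 bytes
378,433,097 / 1,048,576 = 360.902 MiB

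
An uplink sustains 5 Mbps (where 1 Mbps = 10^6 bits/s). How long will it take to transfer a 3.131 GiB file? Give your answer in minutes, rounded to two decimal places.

89.65 minutes

3.131 GiB = 3,361,885,650.944 bytes = 26,895,085,207.552 bits
5 Mbps = 5,000,000 bits/s
time = 26,895,085,207.552 / 5,000,000 = 5,379.017 s
5,379.017 s / 60 = 89.65 minutes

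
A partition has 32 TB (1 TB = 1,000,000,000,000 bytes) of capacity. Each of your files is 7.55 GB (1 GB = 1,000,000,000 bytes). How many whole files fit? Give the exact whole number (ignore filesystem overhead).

4,238

Capacity: 32 TB = 32,000,000,000,000 bytes
Per item: 7.55 GB = 7,550,000,000 bytes
⌊32,000,000,000,000 / 7,550,000,000⌋ = 4,238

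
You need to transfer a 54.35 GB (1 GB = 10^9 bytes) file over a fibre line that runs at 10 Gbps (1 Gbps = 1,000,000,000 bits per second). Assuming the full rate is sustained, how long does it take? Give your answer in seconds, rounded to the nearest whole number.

43 seconds

54.35 GB = 54,350,000,000 bytes = 434,800,000,000 bits
10 Gbps = 10,000,000,000 bits/s
time = 434,800,000,000 / 10,000,000,000 = 43 s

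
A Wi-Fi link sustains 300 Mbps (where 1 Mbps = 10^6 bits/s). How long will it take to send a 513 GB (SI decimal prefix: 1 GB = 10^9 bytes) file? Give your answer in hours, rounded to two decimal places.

3.80 hours

513 GB = 513,000,000,000 bytes = 4,104,000,000,000 bits
300 Mbps = 300,000,000 bits/s
time = 4,104,000,000,000 / 300,000,000 = 13,680.0000 s
13,680.0000 s / 3600 = 3.80 hours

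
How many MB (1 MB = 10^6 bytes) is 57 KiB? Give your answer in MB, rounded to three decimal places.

0.058 MB

57 KiB × 1,024 bytes/KiB = 58,368 bytes
1 MB = 10^6 bytes = 1,000,000 bytes
58,368 / 1,000,000 = 0.058 MB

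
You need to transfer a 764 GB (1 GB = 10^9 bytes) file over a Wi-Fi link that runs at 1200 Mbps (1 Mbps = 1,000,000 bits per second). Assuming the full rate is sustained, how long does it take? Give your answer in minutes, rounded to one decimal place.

764 GB = 764,000,000,000 bytes = 6,112,000,000,000 bits
1200 Mbps = 1,200,000,000 bits/s
time = 6,112,000,000,000 / 1,200,000,000 = 5,093.33 s
5,093.33 s / 60 = 84.9 minutes

84.9 minutes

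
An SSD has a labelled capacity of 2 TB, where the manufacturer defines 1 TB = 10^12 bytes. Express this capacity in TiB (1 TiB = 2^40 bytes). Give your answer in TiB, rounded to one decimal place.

1.8 TiB

2 TB × 1,000,000,000,000 bytes/TB = 2,000,000,000,000 bytes
1 TiB = 1,099,511,627,776 bytes
2,000,000,000,000 / 1,099,511,627,776 = 1.8 TiB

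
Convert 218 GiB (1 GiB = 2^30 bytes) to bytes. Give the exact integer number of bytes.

218 × 1,073,741,824 = 234,075,717,632 bytes  (1 GiB = 2^30 bytes)

234,075,717,632 bytes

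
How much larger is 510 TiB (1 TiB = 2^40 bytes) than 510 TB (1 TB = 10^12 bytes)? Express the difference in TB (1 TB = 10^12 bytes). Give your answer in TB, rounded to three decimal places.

50.751 TB

510 TiB = 510 × 1,099,511,627,776 = 560,750,930,165,760 bytes
510 TB = 510 × 1,000,000,000,000 = 510,000,000,000,000 bytes
difference = 50,750,930,165,760 bytes
50,750,930,165,760 / 1,000,000,000,000 = 50.751 TB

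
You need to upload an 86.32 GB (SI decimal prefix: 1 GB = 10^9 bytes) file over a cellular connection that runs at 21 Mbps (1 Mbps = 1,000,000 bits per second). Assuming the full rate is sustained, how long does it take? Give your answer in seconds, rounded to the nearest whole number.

32,884 seconds

86.32 GB = 86,320,000,000 bytes = 690,560,000,000 bits
21 Mbps = 21,000,000 bits/s
time = 690,560,000,000 / 21,000,000 = 32,884 s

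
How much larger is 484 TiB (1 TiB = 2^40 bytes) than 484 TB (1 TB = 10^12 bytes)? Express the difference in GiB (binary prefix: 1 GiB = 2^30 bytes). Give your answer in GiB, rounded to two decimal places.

484 TiB = 484 × 1,099,511,627,776 = 532,163,627,843,584 bytes
484 TB = 484 × 1,000,000,000,000 = 484,000,000,000,000 bytes
difference = 48,163,627,843,584 bytes
48,163,627,843,584 / 1,073,741,824 = 44,855.87 GiB

44,855.87 GiB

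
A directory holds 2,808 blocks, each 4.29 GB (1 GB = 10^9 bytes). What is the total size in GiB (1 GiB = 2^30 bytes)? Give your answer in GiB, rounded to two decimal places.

Total = 2,808 × 4.29 GB = 12046.32 GB
= 12046.32 × 1,000,000,000 bytes = 12,046,320,000,000 bytes
1 GiB = 1,073,741,824 bytes
12,046,320,000,000 / 1,073,741,824 = 11,219.01 GiB

11,219.01 GiB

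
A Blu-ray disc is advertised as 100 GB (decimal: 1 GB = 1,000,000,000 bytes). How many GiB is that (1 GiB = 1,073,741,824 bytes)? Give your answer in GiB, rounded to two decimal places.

93.13 GiB

100 GB = 100 × 10^9 bytes = 100,000,000,000 bytes
1 GiB = 2^30 bytes = 1,073,741,824 bytes
100,000,000,000 / 1,073,741,824 = 93.13 GiB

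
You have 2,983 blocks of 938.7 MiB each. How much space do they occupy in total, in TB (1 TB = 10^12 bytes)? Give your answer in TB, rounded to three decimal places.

2.936 TB

Total = 2,983 × 938.7 MiB = 2800142.1 MiB
= 2800142.1 × 1,048,576 bytes = 2,936,161,802,649.6 bytes
1 TB = 1,000,000,000,000 bytes
2,936,161,802,649.6 / 1,000,000,000,000 = 2.936 TB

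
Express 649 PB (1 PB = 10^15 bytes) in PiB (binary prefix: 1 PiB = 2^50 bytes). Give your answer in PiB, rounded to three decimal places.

576.428 PiB

649 PB = 649 × 10^15 bytes = 649,000,000,000,000,000 bytes
1 PiB = 2^50 bytes = 1,125,899,906,842,624 bytes
649,000,000,000,000,000 / 1,125,899,906,842,624 = 576.428 PiB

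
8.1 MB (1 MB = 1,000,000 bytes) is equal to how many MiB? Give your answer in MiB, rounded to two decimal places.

7.72 MiB

8.1 MB = 8.1 × 10^6 bytes = 8,100,000 bytes
1 MiB = 2^20 bytes = 1,048,576 bytes
8,100,000 / 1,048,576 = 7.72 MiB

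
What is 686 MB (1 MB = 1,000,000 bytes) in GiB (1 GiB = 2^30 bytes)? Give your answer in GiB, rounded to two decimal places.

0.64 GiB

686 MB × 1,000,000 bytes/MB = 686,000,000 bytes
1 GiB = 1,073,741,824 bytes
686,000,000 / 1,073,741,824 = 0.64 GiB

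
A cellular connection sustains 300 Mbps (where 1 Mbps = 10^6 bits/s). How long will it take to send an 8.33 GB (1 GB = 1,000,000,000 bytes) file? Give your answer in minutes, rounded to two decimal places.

8.33 GB = 8,330,000,000 bytes = 66,640,000,000 bits
300 Mbps = 300,000,000 bits/s
time = 66,640,000,000 / 300,000,000 = 222.133 s
222.133 s / 60 = 3.70 minutes

3.70 minutes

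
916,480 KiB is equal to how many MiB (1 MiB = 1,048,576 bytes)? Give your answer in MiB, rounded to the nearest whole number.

895 MiB

916,480 KiB × 1,024 bytes/KiB = 938,475,520 bytes
1 MiB = 1,048,576 bytes
938,475,520 / 1,048,576 = 895 MiB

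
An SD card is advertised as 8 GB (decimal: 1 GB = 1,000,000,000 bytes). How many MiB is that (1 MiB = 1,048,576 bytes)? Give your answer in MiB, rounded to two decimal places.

8 GB × 1,000,000,000 bytes/GB = 8,000,000,000 bytes
1 MiB = 2^20 bytes = 1,048,576 bytes
8,000,000,000 / 1,048,576 = 7,629.39 MiB

7,629.39 MiB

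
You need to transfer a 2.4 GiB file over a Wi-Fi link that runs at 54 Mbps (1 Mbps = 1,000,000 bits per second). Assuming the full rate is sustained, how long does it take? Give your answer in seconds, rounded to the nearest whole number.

382 seconds

2.4 GiB = 2,576,980,377.6 bytes = 20,615,843,020.8 bits
54 Mbps = 54,000,000 bits/s
time = 20,615,843,020.8 / 54,000,000 = 382 s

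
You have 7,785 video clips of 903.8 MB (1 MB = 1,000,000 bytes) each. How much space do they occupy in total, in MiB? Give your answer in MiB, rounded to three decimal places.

Total = 7,785 × 903.8 MB = 7,036,083 MB
= 7,036,083 × 1,000,000 bytes = 7,036,083,000,000 bytes
1 MiB = 1,048,576 bytes
7,036,083,000,000 / 1,048,576 = 6,710,131.645 MiB

6,710,131.645 MiB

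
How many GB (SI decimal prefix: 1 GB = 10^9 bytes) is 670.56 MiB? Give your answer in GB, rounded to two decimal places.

670.56 MiB = 670.56 × 2^20 bytes = 703,133,122.56 bytes
1 GB = 1,000,000,000 bytes
703,133,122.56 / 1,000,000,000 = 0.70 GB

0.70 GB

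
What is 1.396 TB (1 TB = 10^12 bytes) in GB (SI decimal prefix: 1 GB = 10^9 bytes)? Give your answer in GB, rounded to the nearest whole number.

1.396 TB × 1,000,000,000,000 bytes/TB = 1,396,000,000,000 bytes
1 GB = 10^9 bytes = 1,000,000,000 bytes
1,396,000,000,000 / 1,000,000,000 = 1,396 GB

1,396 GB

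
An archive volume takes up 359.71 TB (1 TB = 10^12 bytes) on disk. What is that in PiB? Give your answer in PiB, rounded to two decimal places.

359.71 TB × 1,000,000,000,000 bytes/TB = 359,710,000,000,000 bytes
1 PiB = 2^50 bytes = 1,125,899,906,842,624 bytes
359,710,000,000,000 / 1,125,899,906,842,624 = 0.32 PiB

0.32 PiB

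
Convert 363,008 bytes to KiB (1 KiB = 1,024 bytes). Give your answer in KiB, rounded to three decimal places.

354.500 KiB

363,008 bytes given.
1 KiB = 2^10 bytes = 1,024 bytes
363,008 / 1,024 = 354.500 KiB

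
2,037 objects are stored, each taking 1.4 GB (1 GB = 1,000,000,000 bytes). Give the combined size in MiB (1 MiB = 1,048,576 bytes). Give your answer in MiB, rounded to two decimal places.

2,719,688.42 MiB

Total = 2,037 × 1.4 GB = 2851.8 GB
= 2851.8 × 1,000,000,000 bytes = 2,851,800,000,000 bytes
1 MiB = 1,048,576 bytes
2,851,800,000,000 / 1,048,576 = 2,719,688.42 MiB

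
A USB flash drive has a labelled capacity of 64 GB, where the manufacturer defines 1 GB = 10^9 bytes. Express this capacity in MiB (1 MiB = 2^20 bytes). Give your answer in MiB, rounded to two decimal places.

64 GB = 64 × 10^9 bytes = 64,000,000,000 bytes
1 MiB = 2^20 bytes = 1,048,576 bytes
64,000,000,000 / 1,048,576 = 61,035.16 MiB

61,035.16 MiB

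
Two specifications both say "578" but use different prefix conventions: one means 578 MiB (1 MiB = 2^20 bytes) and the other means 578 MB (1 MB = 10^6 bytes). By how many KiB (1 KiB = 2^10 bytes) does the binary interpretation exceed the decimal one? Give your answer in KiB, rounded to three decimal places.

27,418.875 KiB

578 MiB = 578 × 1,048,576 = 606,076,928 bytes
578 MB = 578 × 1,000,000 = 578,000,000 bytes
difference = 28,076,928 bytes
28,076,928 / 1,024 = 27,418.875 KiB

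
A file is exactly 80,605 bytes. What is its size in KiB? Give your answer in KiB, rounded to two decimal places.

80,605 bytes given.
1 KiB = 1,024 bytes
80,605 / 1,024 = 78.72 KiB

78.72 KiB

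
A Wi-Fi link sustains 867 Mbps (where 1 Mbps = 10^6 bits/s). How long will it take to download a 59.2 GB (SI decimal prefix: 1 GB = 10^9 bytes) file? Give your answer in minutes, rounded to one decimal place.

59.2 GB = 59,200,000,000 bytes = 473,600,000,000 bits
867 Mbps = 867,000,000 bits/s
time = 473,600,000,000 / 867,000,000 = 546.25 s
546.25 s / 60 = 9.1 minutes

9.1 minutes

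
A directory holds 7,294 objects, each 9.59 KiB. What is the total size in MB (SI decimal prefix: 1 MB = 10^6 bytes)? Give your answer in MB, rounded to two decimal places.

Total = 7,294 × 9.59 KiB = 69949.46 KiB
= 69949.46 × 1,024 bytes = 71,628,247.04 bytes
1 MB = 1,000,000 bytes
71,628,247.04 / 1,000,000 = 71.63 MB

71.63 MB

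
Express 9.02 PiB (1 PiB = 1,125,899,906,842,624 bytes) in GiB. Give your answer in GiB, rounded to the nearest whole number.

9.02 PiB = 9.02 × 2^50 bytes = 10,155,617,159,720,468.48 bytes
1 GiB = 1,073,741,824 bytes
10,155,617,159,720,468.48 / 1,073,741,824 = 9,458,156 GiB

9,458,156 GiB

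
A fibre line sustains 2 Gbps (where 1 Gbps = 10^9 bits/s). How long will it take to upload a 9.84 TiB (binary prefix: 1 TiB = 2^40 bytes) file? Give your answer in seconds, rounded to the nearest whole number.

43,277 seconds

9.84 TiB = 10,819,194,417,315.84 bytes = 86,553,555,338,526.72 bits
2 Gbps = 2,000,000,000 bits/s
time = 86,553,555,338,526.72 / 2,000,000,000 = 43,277 s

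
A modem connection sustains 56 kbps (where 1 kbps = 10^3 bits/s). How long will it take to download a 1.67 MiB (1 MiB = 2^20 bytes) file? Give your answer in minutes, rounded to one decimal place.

4.2 minutes

1.67 MiB = 1,751,121.92 bytes = 14,008,975.36 bits
56 kbps = 56,000 bits/s
time = 14,008,975.36 / 56,000 = 250.16 s
250.16 s / 60 = 4.2 minutes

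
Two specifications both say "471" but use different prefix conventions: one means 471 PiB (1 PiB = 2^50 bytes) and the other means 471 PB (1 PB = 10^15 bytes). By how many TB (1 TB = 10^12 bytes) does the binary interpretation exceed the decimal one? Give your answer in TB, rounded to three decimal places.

471 PiB = 471 × 1,125,899,906,842,624 = 530,298,856,122,875,904 bytes
471 PB = 471 × 1,000,000,000,000,000 = 471,000,000,000,000,000 bytes
difference = 59,298,856,122,875,904 bytes
59,298,856,122,875,904 / 1,000,000,000,000 = 59,298.856 TB

59,298.856 TB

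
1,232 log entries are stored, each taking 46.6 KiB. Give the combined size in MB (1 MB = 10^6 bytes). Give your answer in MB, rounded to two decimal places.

Total = 1,232 × 46.6 KiB = 57411.2 KiB
= 57411.2 × 1,024 bytes = 58,789,068.8 bytes
1 MB = 1,000,000 bytes
58,789,068.8 / 1,000,000 = 58.79 MB

58.79 MB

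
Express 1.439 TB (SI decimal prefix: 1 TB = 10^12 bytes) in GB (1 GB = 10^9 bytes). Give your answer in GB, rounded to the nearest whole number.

1,439 GB

1.439 TB = 1.439 × 10^12 bytes = 1,439,000,000,000 bytes
1 GB = 1,000,000,000 bytes
1,439,000,000,000 / 1,000,000,000 = 1,439 GB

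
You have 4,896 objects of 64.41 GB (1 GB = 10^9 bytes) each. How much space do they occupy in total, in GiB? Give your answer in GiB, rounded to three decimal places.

Total = 4,896 × 64.41 GB = 315351.36 GB
= 315351.36 × 1,000,000,000 bytes = 315,351,360,000,000 bytes
1 GiB = 1,073,741,824 bytes
315,351,360,000,000 / 1,073,741,824 = 293,693.841 GiB

293,693.841 GiB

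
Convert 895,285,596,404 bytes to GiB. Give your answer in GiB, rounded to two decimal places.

833.80 GiB

895,285,596,404 bytes given.
1 GiB = 1,073,741,824 bytes
895,285,596,404 / 1,073,741,824 = 833.80 GiB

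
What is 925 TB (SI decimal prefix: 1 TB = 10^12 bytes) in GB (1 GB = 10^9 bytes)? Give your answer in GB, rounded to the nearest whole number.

925 TB = 925 × 10^12 bytes = 925,000,000,000,000 bytes
1 GB = 10^9 bytes = 1,000,000,000 bytes
925,000,000,000,000 / 1,000,000,000 = 925,000 GB

925,000 GB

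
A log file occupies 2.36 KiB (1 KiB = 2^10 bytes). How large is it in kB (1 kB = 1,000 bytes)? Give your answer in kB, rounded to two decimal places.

2.42 kB

2.36 KiB = 2.36 × 2^10 bytes = 2,416.64 bytes
1 kB = 10^3 bytes = 1,000 bytes
2,416.64 / 1,000 = 2.42 kB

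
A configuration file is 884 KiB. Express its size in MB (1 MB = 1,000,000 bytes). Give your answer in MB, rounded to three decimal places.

884 KiB = 884 × 2^10 bytes = 905,216 bytes
1 MB = 1,000,000 bytes
905,216 / 1,000,000 = 0.905 MB

0.905 MB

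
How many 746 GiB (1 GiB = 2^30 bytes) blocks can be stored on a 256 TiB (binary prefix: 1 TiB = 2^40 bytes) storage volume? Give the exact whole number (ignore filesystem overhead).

351

Capacity: 256 TiB = 281,474,976,710,656 bytes
Per item: 746 GiB = 801,011,400,704 bytes
⌊281,474,976,710,656 / 801,011,400,704⌋ = 351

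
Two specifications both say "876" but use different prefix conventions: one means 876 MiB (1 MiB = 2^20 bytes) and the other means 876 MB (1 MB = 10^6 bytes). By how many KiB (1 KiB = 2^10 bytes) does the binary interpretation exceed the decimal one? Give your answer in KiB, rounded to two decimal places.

876 MiB = 876 × 1,048,576 = 918,552,576 bytes
876 MB = 876 × 1,000,000 = 876,000,000 bytes
difference = 42,552,576 bytes
42,552,576 / 1,024 = 41,555.25 KiB

41,555.25 KiB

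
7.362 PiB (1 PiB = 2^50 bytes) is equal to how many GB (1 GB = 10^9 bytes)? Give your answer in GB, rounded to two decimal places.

8,288,875.11 GB

7.362 PiB = 7.362 × 2^50 bytes = 8,288,875,114,175,397.888 bytes
1 GB = 10^9 bytes = 1,000,000,000 bytes
8,288,875,114,175,397.888 / 1,000,000,000 = 8,288,875.11 GB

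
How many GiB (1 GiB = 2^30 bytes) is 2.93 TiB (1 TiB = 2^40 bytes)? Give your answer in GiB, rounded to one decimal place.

2.93 TiB × 1,099,511,627,776 bytes/TiB = 3,221,569,069,383.68 bytes
1 GiB = 2^30 bytes = 1,073,741,824 bytes
3,221,569,069,383.68 / 1,073,741,824 = 3,000.3 GiB

3,000.3 GiB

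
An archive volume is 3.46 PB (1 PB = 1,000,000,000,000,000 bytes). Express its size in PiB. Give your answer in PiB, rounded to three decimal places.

3.46 PB × 1,000,000,000,000,000 bytes/PB = 3,460,000,000,000,000 bytes
1 PiB = 2^50 bytes = 1,125,899,906,842,624 bytes
3,460,000,000,000,000 / 1,125,899,906,842,624 = 3.073 PiB

3.073 PiB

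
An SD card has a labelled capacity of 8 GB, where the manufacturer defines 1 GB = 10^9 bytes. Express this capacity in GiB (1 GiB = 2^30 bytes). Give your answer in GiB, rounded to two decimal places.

7.45 GiB

8 GB = 8 × 10^9 bytes = 8,000,000,000 bytes
1 GiB = 2^30 bytes = 1,073,741,824 bytes
8,000,000,000 / 1,073,741,824 = 7.45 GiB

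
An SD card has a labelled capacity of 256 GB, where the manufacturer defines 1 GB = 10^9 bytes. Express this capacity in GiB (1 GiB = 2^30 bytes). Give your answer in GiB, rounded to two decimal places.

256 GB = 256 × 10^9 bytes = 256,000,000,000 bytes
1 GiB = 1,073,741,824 bytes
256,000,000,000 / 1,073,741,824 = 238.42 GiB

238.42 GiB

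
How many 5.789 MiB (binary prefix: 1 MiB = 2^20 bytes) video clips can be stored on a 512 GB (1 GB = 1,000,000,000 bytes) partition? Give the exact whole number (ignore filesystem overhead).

84,346

Capacity: 512 GB = 512,000,000,000 bytes
Per item: 5.789 MiB = 6,070,206.464 bytes
⌊512,000,000,000 / 6,070,206.464⌋ = 84,346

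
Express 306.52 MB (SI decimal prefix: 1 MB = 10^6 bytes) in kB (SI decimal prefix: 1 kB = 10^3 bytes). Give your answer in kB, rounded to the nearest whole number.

306.52 MB × 1,000,000 bytes/MB = 306,520,000 bytes
1 kB = 10^3 bytes = 1,000 bytes
306,520,000 / 1,000 = 306,520 kB

306,520 kB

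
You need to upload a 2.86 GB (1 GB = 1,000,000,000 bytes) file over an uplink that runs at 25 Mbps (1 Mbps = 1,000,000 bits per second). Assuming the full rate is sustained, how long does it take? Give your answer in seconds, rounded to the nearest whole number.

915 seconds

2.86 GB = 2,860,000,000 bytes = 22,880,000,000 bits
25 Mbps = 25,000,000 bits/s
time = 22,880,000,000 / 25,000,000 = 915 s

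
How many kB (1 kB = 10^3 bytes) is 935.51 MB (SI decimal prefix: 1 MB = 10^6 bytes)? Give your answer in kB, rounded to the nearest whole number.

935.51 MB = 935.51 × 10^6 bytes = 935,510,000 bytes
1 kB = 10^3 bytes = 1,000 bytes
935,510,000 / 1,000 = 935,510 kB

935,510 kB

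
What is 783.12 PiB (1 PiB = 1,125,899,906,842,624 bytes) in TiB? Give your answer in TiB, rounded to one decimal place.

801,914.9 TiB

783.12 PiB = 783.12 × 2^50 bytes = 881,714,735,046,595,706.88 bytes
1 TiB = 2^40 bytes = 1,099,511,627,776 bytes
881,714,735,046,595,706.88 / 1,099,511,627,776 = 801,914.9 TiB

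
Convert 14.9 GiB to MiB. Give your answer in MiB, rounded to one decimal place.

14.9 GiB × 1,073,741,824 bytes/GiB = 15,998,753,177.6 bytes
1 MiB = 2^20 bytes = 1,048,576 bytes
15,998,753,177.6 / 1,048,576 = 15,257.6 MiB

15,257.6 MiB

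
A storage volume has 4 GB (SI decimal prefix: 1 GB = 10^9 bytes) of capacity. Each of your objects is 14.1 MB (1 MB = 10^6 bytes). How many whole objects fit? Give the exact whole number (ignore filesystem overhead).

283

Capacity: 4 GB = 4,000,000,000 bytes
Per item: 14.1 MB = 14,100,000 bytes
⌊4,000,000,000 / 14,100,000⌋ = 283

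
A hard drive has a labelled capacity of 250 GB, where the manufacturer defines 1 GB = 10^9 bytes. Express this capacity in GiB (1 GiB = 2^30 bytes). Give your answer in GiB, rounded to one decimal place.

250 GB = 250 × 10^9 bytes = 250,000,000,000 bytes
1 GiB = 1,073,741,824 bytes
250,000,000,000 / 1,073,741,824 = 232.8 GiB

232.8 GiB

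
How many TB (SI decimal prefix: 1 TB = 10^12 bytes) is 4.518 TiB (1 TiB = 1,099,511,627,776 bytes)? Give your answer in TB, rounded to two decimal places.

4.97 TB

4.518 TiB × 1,099,511,627,776 bytes/TiB = 4,967,593,534,291.968 bytes
1 TB = 1,000,000,000,000 bytes
4,967,593,534,291.968 / 1,000,000,000,000 = 4.97 TB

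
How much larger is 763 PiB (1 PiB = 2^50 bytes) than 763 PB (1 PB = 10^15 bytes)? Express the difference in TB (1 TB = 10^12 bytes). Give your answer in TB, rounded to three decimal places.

763 PiB = 763 × 1,125,899,906,842,624 = 859,061,628,920,922,112 bytes
763 PB = 763 × 1,000,000,000,000,000 = 763,000,000,000,000,000 bytes
difference = 96,061,628,920,922,112 bytes
96,061,628,920,922,112 / 1,000,000,000,000 = 96,061.629 TB

96,061.629 TB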